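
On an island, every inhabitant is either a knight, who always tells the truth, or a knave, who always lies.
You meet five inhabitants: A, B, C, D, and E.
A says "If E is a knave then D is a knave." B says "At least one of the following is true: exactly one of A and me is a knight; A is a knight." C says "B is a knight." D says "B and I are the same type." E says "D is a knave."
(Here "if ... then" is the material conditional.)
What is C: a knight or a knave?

C is a knight.

Consistent assignments: {A=knight, B=knight, C=knight, D=knave, E=knight}; {A=knave, B=knight, C=knight, D=knight, E=knave}
In every consistent assignment, C is a knight.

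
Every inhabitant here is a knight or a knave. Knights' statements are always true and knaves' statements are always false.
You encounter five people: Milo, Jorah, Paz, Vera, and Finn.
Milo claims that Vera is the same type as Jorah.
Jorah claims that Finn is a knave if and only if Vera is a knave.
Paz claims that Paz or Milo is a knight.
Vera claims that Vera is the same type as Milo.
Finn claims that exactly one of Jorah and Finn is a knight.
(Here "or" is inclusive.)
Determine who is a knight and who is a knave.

Knights: Milo, Paz, and Finn. Knaves: Jorah and Vera.

Milo is a knight, and the claim "Vera is the same type as Jorah" is indeed True.
As a knave, Jorah's statement "Finn is a knave if and only if Vera is a knave" should be False; it is.
Paz is a knight, and the claim "Paz or Milo is a knight" is indeed True.
Vera is a knave, so "Vera is the same type as Milo" must be False — and it is.
Finn is a knight, and the claim "exactly one of Jorah and Finn is a knight" is indeed True.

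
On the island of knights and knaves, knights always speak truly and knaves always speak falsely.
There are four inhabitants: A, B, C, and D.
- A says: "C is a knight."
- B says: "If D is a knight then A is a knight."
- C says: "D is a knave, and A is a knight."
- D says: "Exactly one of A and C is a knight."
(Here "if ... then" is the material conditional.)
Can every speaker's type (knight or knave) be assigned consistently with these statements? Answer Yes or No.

Yes

One consistent assignment: A=knight, B=knight, C=knight, D=knave.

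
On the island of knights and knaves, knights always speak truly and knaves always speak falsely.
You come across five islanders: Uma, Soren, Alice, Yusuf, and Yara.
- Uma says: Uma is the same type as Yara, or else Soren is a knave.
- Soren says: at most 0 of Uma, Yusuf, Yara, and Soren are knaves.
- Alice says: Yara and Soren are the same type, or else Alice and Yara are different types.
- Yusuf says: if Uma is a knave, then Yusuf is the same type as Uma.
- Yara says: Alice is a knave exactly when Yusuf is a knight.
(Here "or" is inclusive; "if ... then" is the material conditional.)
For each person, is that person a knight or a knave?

As a knight, Uma's statement "Uma is the same type as Yara, or else Soren is a knave" should be True; it is.
Soren is a knave, and the claim "at most 0 of Uma, Yusuf, Yara, and Soren are knaves" is indeed False.
Alice is a knight, and the claim "Yara and Soren are the same type, or else Alice and Yara are different types" is indeed True.
Yusuf is a knight; "if Uma is a knave, then Yusuf is the same type as Uma" is True, as required.
Yara is a knave; "Alice is a knave exactly when Yusuf is a knight" is False, as required.

Uma is a knight, Soren is a knave, Alice is a knight, Yusuf is a knight, and Yara is a knave.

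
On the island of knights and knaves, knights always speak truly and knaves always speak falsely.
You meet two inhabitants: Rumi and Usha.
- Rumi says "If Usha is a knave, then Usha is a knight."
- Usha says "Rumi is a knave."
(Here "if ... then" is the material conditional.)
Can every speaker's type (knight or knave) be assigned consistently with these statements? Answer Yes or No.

No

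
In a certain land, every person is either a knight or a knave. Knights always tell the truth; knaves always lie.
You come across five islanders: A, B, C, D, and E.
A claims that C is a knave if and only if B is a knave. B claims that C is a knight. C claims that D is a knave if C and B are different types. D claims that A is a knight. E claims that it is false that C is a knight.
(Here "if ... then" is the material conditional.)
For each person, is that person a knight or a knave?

A is a knight, B is a knight, C is a knight, D is a knight, and E is a knave.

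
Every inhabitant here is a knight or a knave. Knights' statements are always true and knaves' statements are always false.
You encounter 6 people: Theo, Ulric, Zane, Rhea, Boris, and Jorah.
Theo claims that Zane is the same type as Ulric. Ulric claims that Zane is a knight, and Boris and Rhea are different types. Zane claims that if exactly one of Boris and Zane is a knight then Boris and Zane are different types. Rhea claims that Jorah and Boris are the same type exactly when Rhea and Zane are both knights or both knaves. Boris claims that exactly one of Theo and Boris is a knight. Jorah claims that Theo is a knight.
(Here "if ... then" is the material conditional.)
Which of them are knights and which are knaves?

Theo is a knave, and the claim "Zane is the same type as Ulric" is indeed False.
As a knave, Ulric's statement "Zane is a knight, and Boris and Rhea are different types" should be False; it is.
Zane is a knight, so "if exactly one of Boris and Zane is a knight then Boris and Zane are different types" must be True — and it is.
Since Rhea is a knave, "Jorah and Boris are the same type exactly when Rhea and Zane are both knights or both knaves" needs to be False, which holds.
Boris is a knave; "exactly one of Theo and Boris is a knight" is False, as required.
Jorah (knave): "Theo is a knight" — False. ✓

Theo is a knave, Ulric is a knave, Zane is a knight, Rhea is a knave, Boris is a knave, and Jorah is a knave.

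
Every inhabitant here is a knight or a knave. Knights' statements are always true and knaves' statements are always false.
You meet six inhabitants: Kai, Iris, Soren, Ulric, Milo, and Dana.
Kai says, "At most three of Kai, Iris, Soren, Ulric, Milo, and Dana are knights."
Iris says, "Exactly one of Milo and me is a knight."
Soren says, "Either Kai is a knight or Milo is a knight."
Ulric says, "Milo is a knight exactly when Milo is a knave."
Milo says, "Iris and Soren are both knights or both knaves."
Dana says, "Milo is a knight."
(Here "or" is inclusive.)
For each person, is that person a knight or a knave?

Kai is a knight; "at most three of Kai, Iris, Soren, Ulric, Milo, and Dana are knights" is true, as required.
Iris (knave): "exactly one of Milo and me is a knight" — False. ✓
Since Soren is a knight, "either Kai is a knight or Milo is a knight" needs to be true, which holds.
Ulric (knave): "Milo is a knight exactly when Milo is a knave" — False. ✓
Milo (knave): "Iris and Soren are both knights or both knaves" — False. ✓
Since Dana is a knave, "Milo is a knight" needs to be False, which holds.

Kai is a knight, Iris is a knave, Soren is a knight, Ulric is a knave, Milo is a knave, and Dana is a knave.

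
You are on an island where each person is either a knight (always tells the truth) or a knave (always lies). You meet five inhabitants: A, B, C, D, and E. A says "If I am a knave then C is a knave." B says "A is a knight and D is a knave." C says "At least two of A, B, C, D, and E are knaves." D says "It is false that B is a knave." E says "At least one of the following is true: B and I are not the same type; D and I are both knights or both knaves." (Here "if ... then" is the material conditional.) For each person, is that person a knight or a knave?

Knights: C and E. Knaves: A, B, and D.

As a knave, A's statement "if I am a knave then C is a knave" should be false; it is.
B is a knave; "A is a knight and D is a knave" is false, as required.
C is a knight, so "at least two of A, B, C, D, and E are knaves" must be True — and it is.
D is a knave, so "it is false that B is a knave" must be false — and it is.
As a knight, E's statement "at least one of the following is true: B and I are not the same type; D and I are both knights or both knaves" should be True; it is.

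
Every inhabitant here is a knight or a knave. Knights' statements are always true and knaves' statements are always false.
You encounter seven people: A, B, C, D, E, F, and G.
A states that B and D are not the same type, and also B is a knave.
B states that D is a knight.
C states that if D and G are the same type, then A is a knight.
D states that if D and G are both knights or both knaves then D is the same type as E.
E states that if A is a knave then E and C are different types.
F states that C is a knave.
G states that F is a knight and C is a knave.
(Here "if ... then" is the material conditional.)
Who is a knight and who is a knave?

A is a knave, B is a knight, C is a knave, D is a knight, E is a knight, F is a knight, and G is a knight.

A is a knave, and the claim "B and D are not the same type, and also B is a knave" is indeed False.
B (knight): "D is a knight" — true. ✓
C is a knave; "if D and G are the same type, then A is a knight" is False, as required.
D is a knight, and the claim "if D and G are both knights or both knaves then D is the same type as E" is indeed true.
E is a knight, so "if A is a knave then E and C are different types" must be true — and it is.
F is a knight; "C is a knave" is true, as required.
Since G is a knight, "F is a knight and C is a knave" needs to be true, which holds.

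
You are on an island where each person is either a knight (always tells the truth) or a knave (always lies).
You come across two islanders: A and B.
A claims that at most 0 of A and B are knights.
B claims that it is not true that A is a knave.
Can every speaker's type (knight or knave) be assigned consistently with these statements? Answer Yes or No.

No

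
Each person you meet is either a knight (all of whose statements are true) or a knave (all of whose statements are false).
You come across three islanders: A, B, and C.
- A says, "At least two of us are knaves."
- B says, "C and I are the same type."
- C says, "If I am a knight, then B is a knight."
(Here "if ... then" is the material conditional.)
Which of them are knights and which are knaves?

A is a knave, B is a knight, and C is a knight.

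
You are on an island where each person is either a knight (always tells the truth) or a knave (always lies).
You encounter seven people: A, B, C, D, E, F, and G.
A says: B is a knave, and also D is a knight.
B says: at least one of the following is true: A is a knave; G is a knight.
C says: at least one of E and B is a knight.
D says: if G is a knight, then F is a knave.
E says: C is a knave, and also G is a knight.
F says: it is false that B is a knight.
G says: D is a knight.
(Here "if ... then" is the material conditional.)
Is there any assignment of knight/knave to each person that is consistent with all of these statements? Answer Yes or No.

One consistent assignment: A=knave, B=knight, C=knight, D=knight, E=knave, F=knave, G=knight.

Yes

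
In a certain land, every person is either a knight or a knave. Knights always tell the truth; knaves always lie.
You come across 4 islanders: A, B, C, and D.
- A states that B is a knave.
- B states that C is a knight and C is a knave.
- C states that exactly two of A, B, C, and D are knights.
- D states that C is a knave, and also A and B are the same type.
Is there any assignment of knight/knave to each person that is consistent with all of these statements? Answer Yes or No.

Yes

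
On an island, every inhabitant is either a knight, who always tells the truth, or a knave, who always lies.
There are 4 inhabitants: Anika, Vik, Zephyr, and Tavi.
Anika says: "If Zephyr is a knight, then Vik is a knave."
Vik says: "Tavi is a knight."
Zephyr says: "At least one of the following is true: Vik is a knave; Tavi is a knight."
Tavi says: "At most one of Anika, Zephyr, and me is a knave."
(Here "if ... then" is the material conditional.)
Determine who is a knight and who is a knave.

As a knave, Anika's statement "if Zephyr is a knight, then Vik is a knave" should be False; it is.
Since Vik is a knight, "Tavi is a knight" needs to be True, which holds.
Zephyr is a knight, so "at least one of the following is true: Vik is a knave; Tavi is a knight" must be True — and it is.
Tavi (knight): "at most one of Anika, Zephyr, and me is a knave" — True. ✓

Anika is a knave, Vik is a knight, Zephyr is a knight, and Tavi is a knight.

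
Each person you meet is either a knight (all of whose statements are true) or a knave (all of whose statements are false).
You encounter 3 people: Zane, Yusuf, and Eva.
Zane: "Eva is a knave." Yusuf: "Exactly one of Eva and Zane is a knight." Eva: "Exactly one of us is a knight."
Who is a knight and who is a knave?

Zane is a knight, Yusuf is a knight, and Eva is a knave.

Zane is a knight, and the claim "Eva is a knave" is indeed true.
Yusuf is a knight, so "exactly one of Eva and Zane is a knight" must be true — and it is.
Eva is a knave, so "exactly one of us is a knight" must be false — and it is.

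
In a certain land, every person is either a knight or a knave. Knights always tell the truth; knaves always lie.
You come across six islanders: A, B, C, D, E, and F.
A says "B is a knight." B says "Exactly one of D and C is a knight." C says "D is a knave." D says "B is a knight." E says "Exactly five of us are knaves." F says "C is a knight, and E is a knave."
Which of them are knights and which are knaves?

As a knight, A's statement "B is a knight" should be true; it is.
B (knight): "exactly one of D and C is a knight" — true. ✓
C is a knave, and the claim "D is a knave" is indeed False.
D is a knight, so "B is a knight" must be true — and it is.
E (knave): "exactly five of us are knaves" — False. ✓
F (knave): "C is a knight, and E is a knave" — False. ✓

A is a knight, B is a knight, C is a knave, D is a knight, E is a knave, and F is a knave.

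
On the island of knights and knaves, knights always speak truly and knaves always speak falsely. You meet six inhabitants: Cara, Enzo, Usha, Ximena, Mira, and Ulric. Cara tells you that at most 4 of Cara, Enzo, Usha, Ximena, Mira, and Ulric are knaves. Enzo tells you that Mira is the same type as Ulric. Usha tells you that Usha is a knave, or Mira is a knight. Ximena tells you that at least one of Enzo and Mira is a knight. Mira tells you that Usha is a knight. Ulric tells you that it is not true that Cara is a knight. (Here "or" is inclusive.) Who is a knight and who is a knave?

Cara is a knight, Enzo is a knave, Usha is a knight, Ximena is a knight, Mira is a knight, and Ulric is a knave.

Cara is a knight, and the claim "at most 4 of Cara, Enzo, Usha, Ximena, Mira, and Ulric are knaves" is indeed true.
Enzo (knave): "Mira is the same type as Ulric" — False. ✓
Usha is a knight, so "Usha is a knave, or Mira is a knight" must be true — and it is.
Ximena is a knight, and the claim "at least one of Enzo and Mira is a knight" is indeed true.
Mira is a knight, so "Usha is a knight" must be true — and it is.
Ulric is a knave, so "it is not true that Cara is a knight" must be False — and it is.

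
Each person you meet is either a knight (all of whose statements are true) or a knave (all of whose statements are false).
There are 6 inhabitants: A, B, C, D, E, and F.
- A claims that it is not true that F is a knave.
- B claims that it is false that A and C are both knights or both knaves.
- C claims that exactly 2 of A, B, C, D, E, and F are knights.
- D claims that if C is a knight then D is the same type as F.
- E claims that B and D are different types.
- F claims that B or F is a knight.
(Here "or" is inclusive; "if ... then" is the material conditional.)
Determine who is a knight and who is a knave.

A is a knight, B is a knight, C is a knave, D is a knight, E is a knave, and F is a knight.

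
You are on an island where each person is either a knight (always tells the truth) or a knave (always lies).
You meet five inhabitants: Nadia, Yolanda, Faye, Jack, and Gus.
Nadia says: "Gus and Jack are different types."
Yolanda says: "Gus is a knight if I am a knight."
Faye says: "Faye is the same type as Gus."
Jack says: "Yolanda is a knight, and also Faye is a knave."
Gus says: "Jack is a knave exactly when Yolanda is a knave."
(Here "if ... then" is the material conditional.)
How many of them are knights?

3

The unique consistent assignment is Nadia=knave, Yolanda=knight, Faye=knave, Jack=knight, Gus=knight.
That has 3 knights.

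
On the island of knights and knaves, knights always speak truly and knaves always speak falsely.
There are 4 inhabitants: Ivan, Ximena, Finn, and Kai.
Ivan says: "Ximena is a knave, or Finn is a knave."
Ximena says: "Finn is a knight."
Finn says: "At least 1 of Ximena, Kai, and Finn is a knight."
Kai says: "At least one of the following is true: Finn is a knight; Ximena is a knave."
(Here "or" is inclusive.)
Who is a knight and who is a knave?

Ivan is a knave, Ximena is a knight, Finn is a knight, and Kai is a knight.

Since Ivan is a knave, "Ximena is a knave, or Finn is a knave" needs to be false, which holds.
As a knight, Ximena's statement "Finn is a knight" should be true; it is.
As a knight, Finn's statement "at least 1 of Ximena, Kai, and Finn is a knight" should be true; it is.
Kai (knight): "at least one of the following is true: Finn is a knight; Ximena is a knave" — true. ✓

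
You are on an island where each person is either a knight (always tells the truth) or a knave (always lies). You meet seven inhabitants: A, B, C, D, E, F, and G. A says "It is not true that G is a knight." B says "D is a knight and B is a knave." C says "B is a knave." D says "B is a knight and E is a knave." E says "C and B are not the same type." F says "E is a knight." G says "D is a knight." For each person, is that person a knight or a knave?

Knights: A, C, E, and F. Knaves: B, D, and G.

A (knight): "it is not true that G is a knight" — True. ✓
B is a knave, so "D is a knight and B is a knave" must be False — and it is.
As a knight, C's statement "B is a knave" should be True; it is.
D is a knave, so "B is a knight and E is a knave" must be False — and it is.
E is a knight, and the claim "C and B are not the same type" is indeed True.
F is a knight; "E is a knight" is True, as required.
As a knave, G's statement "D is a knight" should be False; it is.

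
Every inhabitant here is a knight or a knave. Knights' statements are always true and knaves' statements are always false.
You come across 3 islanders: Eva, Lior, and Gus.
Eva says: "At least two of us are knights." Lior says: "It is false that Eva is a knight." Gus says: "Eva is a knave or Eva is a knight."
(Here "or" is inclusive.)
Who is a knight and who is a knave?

Eva is a knight, Lior is a knave, and Gus is a knight.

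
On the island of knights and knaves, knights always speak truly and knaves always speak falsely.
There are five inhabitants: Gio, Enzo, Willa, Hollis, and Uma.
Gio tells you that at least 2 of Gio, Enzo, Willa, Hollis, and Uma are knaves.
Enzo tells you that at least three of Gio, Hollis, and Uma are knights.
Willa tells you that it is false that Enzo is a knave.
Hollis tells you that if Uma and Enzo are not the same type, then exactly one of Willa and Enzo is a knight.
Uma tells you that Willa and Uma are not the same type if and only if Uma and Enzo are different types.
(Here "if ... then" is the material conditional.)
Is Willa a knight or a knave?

Consistent assignments: {Gio=knight, Enzo=knave, Willa=knave, Hollis=knave, Uma=knight}
In every consistent assignment, Willa is a knave.

Willa is a knave.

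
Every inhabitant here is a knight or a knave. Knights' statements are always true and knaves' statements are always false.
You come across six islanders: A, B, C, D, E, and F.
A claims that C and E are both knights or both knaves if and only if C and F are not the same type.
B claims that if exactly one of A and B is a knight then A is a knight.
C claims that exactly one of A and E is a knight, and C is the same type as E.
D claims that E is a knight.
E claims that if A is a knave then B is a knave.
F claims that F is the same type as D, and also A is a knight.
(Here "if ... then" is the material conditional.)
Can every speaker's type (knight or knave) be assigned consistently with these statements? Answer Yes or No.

Yes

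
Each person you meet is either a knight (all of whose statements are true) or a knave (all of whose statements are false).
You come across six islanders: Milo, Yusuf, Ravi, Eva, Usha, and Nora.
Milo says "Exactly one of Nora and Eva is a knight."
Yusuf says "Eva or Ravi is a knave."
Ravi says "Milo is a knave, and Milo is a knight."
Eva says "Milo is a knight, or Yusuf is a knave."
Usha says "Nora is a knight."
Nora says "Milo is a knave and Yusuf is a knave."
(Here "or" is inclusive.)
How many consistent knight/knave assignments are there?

2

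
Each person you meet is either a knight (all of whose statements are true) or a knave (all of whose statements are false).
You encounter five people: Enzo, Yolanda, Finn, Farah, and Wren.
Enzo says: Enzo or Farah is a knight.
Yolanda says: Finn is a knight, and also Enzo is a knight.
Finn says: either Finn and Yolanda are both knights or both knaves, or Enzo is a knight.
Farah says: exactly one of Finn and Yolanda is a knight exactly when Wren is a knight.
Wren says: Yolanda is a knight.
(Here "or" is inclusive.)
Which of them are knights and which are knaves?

Enzo is a knight, Yolanda is a knight, Finn is a knight, Farah is a knave, and Wren is a knight.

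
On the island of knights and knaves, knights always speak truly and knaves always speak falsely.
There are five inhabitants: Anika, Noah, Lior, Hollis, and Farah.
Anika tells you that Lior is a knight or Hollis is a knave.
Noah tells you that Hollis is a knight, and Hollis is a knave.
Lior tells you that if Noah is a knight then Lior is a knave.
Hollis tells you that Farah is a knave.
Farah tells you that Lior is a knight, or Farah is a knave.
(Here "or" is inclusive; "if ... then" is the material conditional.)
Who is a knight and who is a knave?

Anika is a knight, Noah is a knave, Lior is a knight, Hollis is a knave, and Farah is a knight.

Anika (knight): "Lior is a knight or Hollis is a knave" — true. ✓
Since Noah is a knave, "Hollis is a knight, and Hollis is a knave" needs to be False, which holds.
Lior is a knight, so "if Noah is a knight then Lior is a knave" must be true — and it is.
Since Hollis is a knave, "Farah is a knave" needs to be False, which holds.
As a knight, Farah's statement "Lior is a knight, or Farah is a knave" should be true; it is.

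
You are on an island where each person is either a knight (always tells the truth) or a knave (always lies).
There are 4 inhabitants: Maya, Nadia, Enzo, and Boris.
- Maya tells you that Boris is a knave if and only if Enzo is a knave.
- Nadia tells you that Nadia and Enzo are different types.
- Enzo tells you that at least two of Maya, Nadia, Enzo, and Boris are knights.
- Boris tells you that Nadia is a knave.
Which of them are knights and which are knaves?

Maya (knave): "Boris is a knave if and only if Enzo is a knave" — false. ✓
Nadia is a knave, and the claim "Nadia and Enzo are different types" is indeed false.
Enzo is a knave, and the claim "at least two of Maya, Nadia, Enzo, and Boris are knights" is indeed false.
As a knight, Boris's statement "Nadia is a knave" should be true; it is.

Maya is a knave, Nadia is a knave, Enzo is a knave, and Boris is a knight.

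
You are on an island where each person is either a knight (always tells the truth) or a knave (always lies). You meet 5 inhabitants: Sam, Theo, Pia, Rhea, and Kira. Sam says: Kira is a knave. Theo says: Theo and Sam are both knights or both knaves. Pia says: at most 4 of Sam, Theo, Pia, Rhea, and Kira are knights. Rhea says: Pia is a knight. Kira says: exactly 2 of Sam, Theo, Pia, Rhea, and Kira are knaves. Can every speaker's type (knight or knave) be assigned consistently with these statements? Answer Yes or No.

Yes

One consistent assignment: Sam=knight, Theo=knight, Pia=knight, Rhea=knight, Kira=knave.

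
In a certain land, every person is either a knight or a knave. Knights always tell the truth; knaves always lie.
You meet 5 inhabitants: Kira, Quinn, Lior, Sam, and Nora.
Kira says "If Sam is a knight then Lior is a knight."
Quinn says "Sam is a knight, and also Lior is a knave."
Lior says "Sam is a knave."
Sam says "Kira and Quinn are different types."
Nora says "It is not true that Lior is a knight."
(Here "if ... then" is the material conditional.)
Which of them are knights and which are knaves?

Kira is a knave, Quinn is a knight, Lior is a knave, Sam is a knight, and Nora is a knight.

Kira is a knave, so "if Sam is a knight then Lior is a knight" must be false — and it is.
Quinn is a knight, and the claim "Sam is a knight, and also Lior is a knave" is indeed true.
Lior is a knave, and the claim "Sam is a knave" is indeed false.
Sam is a knight, so "Kira and Quinn are different types" must be true — and it is.
Nora is a knight, so "it is not true that Lior is a knight" must be true — and it is.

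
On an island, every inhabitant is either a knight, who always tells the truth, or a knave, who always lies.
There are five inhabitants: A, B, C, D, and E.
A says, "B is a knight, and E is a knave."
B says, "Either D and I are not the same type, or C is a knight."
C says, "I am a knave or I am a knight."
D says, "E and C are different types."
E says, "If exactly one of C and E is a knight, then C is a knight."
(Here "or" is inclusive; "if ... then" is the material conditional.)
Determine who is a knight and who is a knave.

A is a knave, B is a knight, C is a knight, D is a knave, and E is a knight.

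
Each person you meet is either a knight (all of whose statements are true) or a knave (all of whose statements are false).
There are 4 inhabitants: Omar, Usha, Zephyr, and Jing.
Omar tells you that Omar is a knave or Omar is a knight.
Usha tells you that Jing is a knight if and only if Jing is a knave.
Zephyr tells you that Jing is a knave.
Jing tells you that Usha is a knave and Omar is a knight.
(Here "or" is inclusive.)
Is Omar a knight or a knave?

Omar is a knight.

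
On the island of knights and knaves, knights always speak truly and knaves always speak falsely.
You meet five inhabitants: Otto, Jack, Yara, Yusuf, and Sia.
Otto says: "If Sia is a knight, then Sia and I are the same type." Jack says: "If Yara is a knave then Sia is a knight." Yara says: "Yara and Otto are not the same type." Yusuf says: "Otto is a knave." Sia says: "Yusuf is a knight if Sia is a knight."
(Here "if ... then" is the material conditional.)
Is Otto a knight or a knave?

Otto is a knave.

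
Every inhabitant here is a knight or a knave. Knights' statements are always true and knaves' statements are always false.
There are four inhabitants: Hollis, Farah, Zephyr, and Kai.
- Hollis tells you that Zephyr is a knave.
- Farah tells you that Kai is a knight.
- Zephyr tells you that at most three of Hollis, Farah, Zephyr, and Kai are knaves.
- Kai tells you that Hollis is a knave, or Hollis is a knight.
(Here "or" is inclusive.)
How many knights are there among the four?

The unique consistent assignment is Hollis=knave, Farah=knight, Zephyr=knight, Kai=knight.
That has 3 knights.

3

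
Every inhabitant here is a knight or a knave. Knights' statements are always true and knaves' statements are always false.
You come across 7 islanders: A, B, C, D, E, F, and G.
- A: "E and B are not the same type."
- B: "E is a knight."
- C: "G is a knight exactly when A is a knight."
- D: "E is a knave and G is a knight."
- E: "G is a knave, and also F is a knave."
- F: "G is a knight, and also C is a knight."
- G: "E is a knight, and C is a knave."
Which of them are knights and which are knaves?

A is a knave, B is a knight, C is a knight, D is a knave, E is a knight, F is a knave, and G is a knave.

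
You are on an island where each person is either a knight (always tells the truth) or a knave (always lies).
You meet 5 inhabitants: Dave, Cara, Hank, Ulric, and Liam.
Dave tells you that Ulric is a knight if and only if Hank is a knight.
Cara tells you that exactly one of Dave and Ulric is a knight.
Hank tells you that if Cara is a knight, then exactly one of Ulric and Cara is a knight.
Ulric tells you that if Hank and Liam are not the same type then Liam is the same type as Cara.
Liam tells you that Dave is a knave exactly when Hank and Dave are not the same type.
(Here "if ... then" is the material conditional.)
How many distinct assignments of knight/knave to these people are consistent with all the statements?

2

Consistent assignments:
  Dave=knight, Cara=knave, Hank=knight, Ulric=knight, Liam=knight
  Dave=knave, Cara=knight, Hank=knave, Ulric=knight, Liam=knave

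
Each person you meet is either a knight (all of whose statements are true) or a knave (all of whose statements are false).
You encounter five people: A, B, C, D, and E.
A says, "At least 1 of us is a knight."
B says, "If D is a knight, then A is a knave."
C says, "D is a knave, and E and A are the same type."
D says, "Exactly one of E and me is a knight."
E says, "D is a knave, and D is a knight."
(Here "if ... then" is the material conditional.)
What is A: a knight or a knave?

A is a knight.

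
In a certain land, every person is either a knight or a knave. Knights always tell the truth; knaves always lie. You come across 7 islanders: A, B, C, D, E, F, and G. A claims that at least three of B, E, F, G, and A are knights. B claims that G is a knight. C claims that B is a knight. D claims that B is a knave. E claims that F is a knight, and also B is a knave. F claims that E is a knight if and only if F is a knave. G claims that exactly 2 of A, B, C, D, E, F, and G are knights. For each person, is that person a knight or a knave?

A is a knave; "at least three of B, E, F, G, and A are knights" is False, as required.
B (knave): "G is a knight" — False. ✓
C (knave): "B is a knight" — False. ✓
Since D is a knight, "B is a knave" needs to be True, which holds.
E is a knave, and the claim "F is a knight, and also B is a knave" is indeed False.
F (knave): "E is a knight if and only if F is a knave" — False. ✓
G is a knave, so "exactly 2 of A, B, C, D, E, F, and G are knights" must be False — and it is.

Knights: D. Knaves: A, B, C, E, F, and G.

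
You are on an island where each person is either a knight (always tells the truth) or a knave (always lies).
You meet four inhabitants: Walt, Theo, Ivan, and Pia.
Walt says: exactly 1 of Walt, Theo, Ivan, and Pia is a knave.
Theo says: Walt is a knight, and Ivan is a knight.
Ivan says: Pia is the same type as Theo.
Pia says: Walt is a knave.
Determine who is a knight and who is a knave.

Walt is a knave, Theo is a knave, Ivan is a knave, and Pia is a knight.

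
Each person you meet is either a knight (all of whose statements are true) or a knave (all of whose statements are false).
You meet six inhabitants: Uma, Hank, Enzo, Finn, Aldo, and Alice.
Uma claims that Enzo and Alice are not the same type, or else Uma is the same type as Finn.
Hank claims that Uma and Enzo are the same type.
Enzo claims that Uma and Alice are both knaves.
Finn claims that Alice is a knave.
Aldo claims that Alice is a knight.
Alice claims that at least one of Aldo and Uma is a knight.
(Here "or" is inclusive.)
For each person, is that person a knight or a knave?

Knights: Uma, Aldo, and Alice. Knaves: Hank, Enzo, and Finn.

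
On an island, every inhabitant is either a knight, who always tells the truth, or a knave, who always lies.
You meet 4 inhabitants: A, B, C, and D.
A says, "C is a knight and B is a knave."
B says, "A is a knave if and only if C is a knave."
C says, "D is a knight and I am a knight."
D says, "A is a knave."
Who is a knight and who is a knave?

A is a knave, and the claim "C is a knight and B is a knave" is indeed false.
B is a knight, so "A is a knave if and only if C is a knave" must be true — and it is.
Since C is a knave, "D is a knight and I am a knight" needs to be false, which holds.
Since D is a knight, "A is a knave" needs to be true, which holds.

A is a knave, B is a knight, C is a knave, and D is a knight.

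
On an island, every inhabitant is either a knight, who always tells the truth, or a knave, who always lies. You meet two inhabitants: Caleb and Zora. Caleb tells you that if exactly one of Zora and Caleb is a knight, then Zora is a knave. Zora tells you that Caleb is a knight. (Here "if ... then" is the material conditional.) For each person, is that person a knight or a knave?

Knights: Caleb and Zora. Knaves: none.

Since Caleb is a knight, "if exactly one of Zora and Caleb is a knight, then Zora is a knave" needs to be true, which holds.
Zora (knight): "Caleb is a knight" — true. ✓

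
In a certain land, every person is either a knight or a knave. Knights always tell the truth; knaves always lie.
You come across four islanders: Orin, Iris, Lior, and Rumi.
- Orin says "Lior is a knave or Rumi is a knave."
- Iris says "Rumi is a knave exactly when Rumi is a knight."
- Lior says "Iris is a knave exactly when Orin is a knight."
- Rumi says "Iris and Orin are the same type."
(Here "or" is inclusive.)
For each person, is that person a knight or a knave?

Suppose Orin is a knave. Then Orin's statement "Lior is a knave or Rumi is a knave" would have to be false. Checking the 8 ways to assign the others, none is consistent with every speaker.
(For instance, with Iris=knave, Lior=knight, Rumi=knave, Orin's claim "Lior is a knave or Rumi is a knave" comes out true where it would need to be false.)
So Orin must be a knight, making "Lior is a knave or Rumi is a knave" true. Taking Orin=knight, Iris=knave, Lior=knight, Rumi=knave, each remaining statement checks out:
  Iris (knave): "Rumi is a knave exactly when Rumi is a knight" — false. ✓
  Lior (knight): "Iris is a knave exactly when Orin is a knight" — true. ✓
  Rumi (knave): "Iris and Orin are the same type" — false. ✓
This is the unique consistent assignment.

Orin is a knight, Iris is a knave, Lior is a knight, and Rumi is a knave.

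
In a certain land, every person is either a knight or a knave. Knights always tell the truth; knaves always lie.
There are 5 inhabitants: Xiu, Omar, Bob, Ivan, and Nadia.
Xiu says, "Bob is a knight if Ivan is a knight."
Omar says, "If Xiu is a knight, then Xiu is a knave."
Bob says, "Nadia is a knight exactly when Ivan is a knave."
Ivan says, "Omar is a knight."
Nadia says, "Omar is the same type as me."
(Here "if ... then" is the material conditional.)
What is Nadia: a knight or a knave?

Nadia is a knight.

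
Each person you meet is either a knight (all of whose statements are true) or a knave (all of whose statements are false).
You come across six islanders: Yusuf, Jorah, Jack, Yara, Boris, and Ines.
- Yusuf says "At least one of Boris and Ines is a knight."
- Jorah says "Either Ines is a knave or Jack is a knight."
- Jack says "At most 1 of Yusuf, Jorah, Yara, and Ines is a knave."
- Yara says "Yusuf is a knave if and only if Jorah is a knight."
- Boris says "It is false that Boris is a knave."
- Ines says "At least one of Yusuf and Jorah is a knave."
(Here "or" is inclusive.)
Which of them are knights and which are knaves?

Yusuf is a knight, and the claim "at least one of Boris and Ines is a knight" is indeed True.
As a knight, Jorah's statement "either Ines is a knave or Jack is a knight" should be True; it is.
As a knave, Jack's statement "at most 1 of Yusuf, Jorah, Yara, and Ines is a knave" should be False; it is.
Yara is a knave, so "Yusuf is a knave if and only if Jorah is a knight" must be False — and it is.
Boris (knight): "it is false that Boris is a knave" — True. ✓
Ines is a knave, and the claim "at least one of Yusuf and Jorah is a knave" is indeed False.

Yusuf is a knight, Jorah is a knight, Jack is a knave, Yara is a knave, Boris is a knight, and Ines is a knave.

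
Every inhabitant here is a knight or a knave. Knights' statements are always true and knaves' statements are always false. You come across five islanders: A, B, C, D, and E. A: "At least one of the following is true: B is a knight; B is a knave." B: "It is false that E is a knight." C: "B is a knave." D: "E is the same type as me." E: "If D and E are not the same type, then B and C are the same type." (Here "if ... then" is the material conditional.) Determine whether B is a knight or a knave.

B is a knave.

Consistent assignments: {A=knight, B=knave, C=knight, D=knight, E=knight}
In every consistent assignment, B is a knave.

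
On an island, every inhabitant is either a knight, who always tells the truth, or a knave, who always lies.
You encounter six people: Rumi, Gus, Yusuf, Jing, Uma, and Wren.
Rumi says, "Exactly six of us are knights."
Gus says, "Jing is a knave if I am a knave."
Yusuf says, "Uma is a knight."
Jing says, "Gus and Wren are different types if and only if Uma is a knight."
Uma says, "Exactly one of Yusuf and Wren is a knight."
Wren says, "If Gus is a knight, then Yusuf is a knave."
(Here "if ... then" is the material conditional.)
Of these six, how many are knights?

4

The unique consistent assignment is Rumi=knave, Gus=knight, Yusuf=knight, Jing=knight, Uma=knight, Wren=knave.
That has 4 knights.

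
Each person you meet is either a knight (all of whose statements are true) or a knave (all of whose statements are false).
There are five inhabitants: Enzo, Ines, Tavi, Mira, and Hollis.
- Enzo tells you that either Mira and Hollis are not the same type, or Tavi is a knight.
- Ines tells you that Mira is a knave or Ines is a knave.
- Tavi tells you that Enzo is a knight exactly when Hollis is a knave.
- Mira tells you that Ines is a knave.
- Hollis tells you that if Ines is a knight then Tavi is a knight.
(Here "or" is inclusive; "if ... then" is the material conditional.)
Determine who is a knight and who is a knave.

Enzo is a knave, Ines is a knight, Tavi is a knave, Mira is a knave, and Hollis is a knave.

Enzo is a knave, and the claim "either Mira and Hollis are not the same type, or Tavi is a knight" is indeed False.
Ines is a knight; "Mira is a knave or Ines is a knave" is True, as required.
Tavi is a knave, so "Enzo is a knight exactly when Hollis is a knave" must be False — and it is.
Mira is a knave, and the claim "Ines is a knave" is indeed False.
Hollis (knave): "if Ines is a knight then Tavi is a knight" — False. ✓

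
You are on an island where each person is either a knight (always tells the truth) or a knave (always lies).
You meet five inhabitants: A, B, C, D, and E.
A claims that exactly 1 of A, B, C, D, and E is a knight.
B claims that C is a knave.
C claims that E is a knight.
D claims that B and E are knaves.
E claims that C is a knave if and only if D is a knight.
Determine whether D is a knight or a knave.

Consistent assignments: {A=knave, B=knave, C=knight, D=knave, E=knight}
In every consistent assignment, D is a knave.

D is a knave.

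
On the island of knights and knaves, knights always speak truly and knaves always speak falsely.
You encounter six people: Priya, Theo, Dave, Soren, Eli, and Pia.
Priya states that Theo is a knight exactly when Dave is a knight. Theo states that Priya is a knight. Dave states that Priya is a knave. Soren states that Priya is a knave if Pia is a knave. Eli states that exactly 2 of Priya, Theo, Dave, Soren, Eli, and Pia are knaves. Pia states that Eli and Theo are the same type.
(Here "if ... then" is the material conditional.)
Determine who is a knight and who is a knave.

Priya is a knave, Theo is a knave, Dave is a knight, Soren is a knight, Eli is a knave, and Pia is a knight.

As a knave, Priya's statement "Theo is a knight exactly when Dave is a knight" should be false; it is.
Theo is a knave, so "Priya is a knight" must be false — and it is.
Since Dave is a knight, "Priya is a knave" needs to be True, which holds.
As a knight, Soren's statement "Priya is a knave if Pia is a knave" should be True; it is.
Since Eli is a knave, "exactly 2 of Priya, Theo, Dave, Soren, Eli, and Pia are knaves" needs to be false, which holds.
Since Pia is a knight, "Eli and Theo are the same type" needs to be True, which holds.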